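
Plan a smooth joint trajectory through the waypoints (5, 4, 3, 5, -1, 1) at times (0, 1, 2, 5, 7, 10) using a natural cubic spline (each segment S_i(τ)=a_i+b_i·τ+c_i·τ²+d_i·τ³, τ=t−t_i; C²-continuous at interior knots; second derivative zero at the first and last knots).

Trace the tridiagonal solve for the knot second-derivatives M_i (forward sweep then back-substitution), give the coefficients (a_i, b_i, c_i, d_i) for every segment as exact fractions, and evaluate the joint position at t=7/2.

Δ: Δ0=-1, Δ1=-1, Δ2=2/3, Δ3=-3, Δ4=2/3
row 1: diag=4, rhs=0; c'=1/4, d'=0
row 2: denom=8−1·1/4=31/4; d'=(10−1·0)/(31/4)=40/31
row 3: denom=10−3·12/31=274/31; d'=(-22−3·40/31)/(274/31)=-401/137
row 4: denom=10−2·31/137=1308/137; d'=(22−2·-401/137)/(1308/137)=318/109
back: M4=318/109
back: M3=-401/137−31/137·318/109=-391/109
back: M2=40/31−12/31·-391/109=292/109
back: M1=0−1/4·292/109=-73/109
M: M0=0, M1=-73/109, M2=292/109, M3=-391/109, M4=318/109, M5=0
seg 0: a=5, c=M0/2=0, d=(M1−M0)/(6·1)=-73/654, b=Δ0−h0·(2M0+M1)/6=-581/654
seg 1: a=4, c=M1/2=-73/218, d=(M2−M1)/(6·1)=365/654, b=Δ1−h1·(2M1+M2)/6=-400/327
seg 2: a=3, c=M2/2=146/109, d=(M3−M2)/(6·3)=-683/1962, b=Δ2−h2·(2M2+M3)/6=-143/654
seg 3: a=5, c=M3/2=-391/218, d=(M4−M3)/(6·2)=709/1308, b=Δ3−h3·(2M3+M4)/6=-517/327
seg 4: a=-1, c=M4/2=159/109, d=(M5−M4)/(6·3)=-53/327, b=Δ4−h4·(2M4+M5)/6=-736/327
t_q=7/2 → seg 2, τ=3/2; S=3+-143/654·τ+146/109·τ²+-683/1962·τ³=7867/1744

  seg 0: a=5 b=-581/654 c=0 d=-73/654
  seg 1: a=4 b=-400/327 c=-73/218 d=365/654
  seg 2: a=3 b=-143/654 c=146/109 d=-683/1962
  seg 3: a=5 b=-517/327 c=-391/218 d=709/1308
  seg 4: a=-1 b=-736/327 c=159/109 d=-53/327
S(7/2) = 7867/1744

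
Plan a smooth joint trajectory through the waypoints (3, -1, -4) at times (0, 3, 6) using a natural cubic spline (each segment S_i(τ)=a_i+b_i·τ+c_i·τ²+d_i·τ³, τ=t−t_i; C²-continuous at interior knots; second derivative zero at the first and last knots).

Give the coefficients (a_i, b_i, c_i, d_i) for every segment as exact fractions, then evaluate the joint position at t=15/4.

Δ: Δ0=-4/3, Δ1=-1
row 1: diag=12, rhs=2; c'=1/4, d'=1/6
back: M1=1/6
M: M0=0, M1=1/6, M2=0
seg 0: a=3, c=M0/2=0, d=(M1−M0)/(6·3)=1/108, b=Δ0−h0·(2M0+M1)/6=-17/12
seg 1: a=-1, c=M1/2=1/12, d=(M2−M1)/(6·3)=-1/108, b=Δ1−h1·(2M1+M2)/6=-7/6
t_q=15/4 → seg 1, τ=3/4; S=-1+-7/6·τ+1/12·τ²+-1/108·τ³=-469/256

  seg 0: a=3 b=-17/12 c=0 d=1/108
  seg 1: a=-1 b=-7/6 c=1/12 d=-1/108
S(15/4) = -469/256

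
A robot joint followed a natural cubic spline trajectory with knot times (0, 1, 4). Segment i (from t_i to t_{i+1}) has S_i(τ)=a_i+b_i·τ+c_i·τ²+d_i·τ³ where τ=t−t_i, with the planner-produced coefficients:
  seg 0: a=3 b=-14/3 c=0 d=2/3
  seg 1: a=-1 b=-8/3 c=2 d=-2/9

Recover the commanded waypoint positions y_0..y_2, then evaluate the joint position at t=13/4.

y_0=3 y_1=-1 y_2=3
S(13/4) = 19/32

y_0 = S_0(0) = a_0 = 3
y_1 = S_1(0) = a_1 = -1
y_2 = S_1(3) = 3
t_q=13/4 is in segment 1 (τ=9/4); S_1(τ)=19/32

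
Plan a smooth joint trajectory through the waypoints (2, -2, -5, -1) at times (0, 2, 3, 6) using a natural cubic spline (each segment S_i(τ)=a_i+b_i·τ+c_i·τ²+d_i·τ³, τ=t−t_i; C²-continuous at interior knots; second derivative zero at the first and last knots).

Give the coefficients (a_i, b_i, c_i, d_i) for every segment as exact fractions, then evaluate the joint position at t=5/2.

  seg 0: a=2 b=-208/141 c=0 d=-37/282
  seg 1: a=-2 b=-430/141 c=-37/47 d=118/141
  seg 2: a=-5 b=-298/141 c=81/47 d=-9/47
S(5/2) = -170/47

Δ: Δ0=-2, Δ1=-3, Δ2=4/3
row 1: diag=6, rhs=-6; c'=1/6, d'=-1
row 2: denom=8−1·1/6=47/6; d'=(26−1·-1)/(47/6)=162/47
back: M2=162/47
back: M1=-1−1/6·162/47=-74/47
M: M0=0, M1=-74/47, M2=162/47, M3=0
seg 0: a=2, c=M0/2=0, d=(M1−M0)/(6·2)=-37/282, b=Δ0−h0·(2M0+M1)/6=-208/141
seg 1: a=-2, c=M1/2=-37/47, d=(M2−M1)/(6·1)=118/141, b=Δ1−h1·(2M1+M2)/6=-430/141
seg 2: a=-5, c=M2/2=81/47, d=(M3−M2)/(6·3)=-9/47, b=Δ2−h2·(2M2+M3)/6=-298/141
t_q=5/2 → seg 1, τ=1/2; S=-2+-430/141·τ+-37/47·τ²+118/141·τ³=-170/47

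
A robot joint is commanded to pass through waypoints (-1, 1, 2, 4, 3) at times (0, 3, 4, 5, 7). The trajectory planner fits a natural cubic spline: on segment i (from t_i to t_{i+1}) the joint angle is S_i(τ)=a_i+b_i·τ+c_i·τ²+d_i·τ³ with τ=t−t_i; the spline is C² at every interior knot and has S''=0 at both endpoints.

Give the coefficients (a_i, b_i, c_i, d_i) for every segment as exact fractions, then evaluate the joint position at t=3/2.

  seg 0: a=-1 b=727/1068 c=0 d=-5/3204
  seg 1: a=1 b=341/534 c=-5/356 d=401/1068
  seg 2: a=2 b=1855/1068 c=99/89 d=-907/1068
  seg 3: a=4 b=755/534 c=-511/356 d=511/2136
S(3/2) = 45/2848

Δ: Δ0=2/3, Δ1=1, Δ2=2, Δ3=-1/2
row 1: diag=8, rhs=2; c'=1/8, d'=1/4
row 2: denom=4−1·1/8=31/8; d'=(6−1·1/4)/(31/8)=46/31
row 3: denom=6−1·8/31=178/31; d'=(-15−1·46/31)/(178/31)=-511/178
back: M3=-511/178
back: M2=46/31−8/31·-511/178=198/89
back: M1=1/4−1/8·198/89=-5/178
M: M0=0, M1=-5/178, M2=198/89, M3=-511/178, M4=0
seg 0: a=-1, c=M0/2=0, d=(M1−M0)/(6·3)=-5/3204, b=Δ0−h0·(2M0+M1)/6=727/1068
seg 1: a=1, c=M1/2=-5/356, d=(M2−M1)/(6·1)=401/1068, b=Δ1−h1·(2M1+M2)/6=341/534
seg 2: a=2, c=M2/2=99/89, d=(M3−M2)/(6·1)=-907/1068, b=Δ2−h2·(2M2+M3)/6=1855/1068
seg 3: a=4, c=M3/2=-511/356, d=(M4−M3)/(6·2)=511/2136, b=Δ3−h3·(2M3+M4)/6=755/534
t_q=3/2 → seg 0, τ=3/2; S=-1+727/1068·τ+0·τ²+-5/3204·τ³=45/2848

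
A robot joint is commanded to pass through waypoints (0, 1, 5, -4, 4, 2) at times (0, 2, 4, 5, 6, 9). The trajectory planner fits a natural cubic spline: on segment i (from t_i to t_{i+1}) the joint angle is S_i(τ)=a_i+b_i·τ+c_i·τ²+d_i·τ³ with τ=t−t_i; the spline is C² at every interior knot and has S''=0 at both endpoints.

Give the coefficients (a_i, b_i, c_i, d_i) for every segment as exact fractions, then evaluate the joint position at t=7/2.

  seg 0: a=0 b=-274/195 c=0 d=743/1560
  seg 1: a=1 b=1681/390 c=743/260 d=-313/156
  seg 2: a=5 b=-3251/390 c=-2387/260 d=511/60
  seg 3: a=-4 b=-179/156 c=1064/65 d=-5633/780
  seg 4: a=4 b=3871/390 c=-1377/260 d=153/260
S(7/2) = 14817/2080

Δ: Δ0=1/2, Δ1=2, Δ2=-9, Δ3=8, Δ4=-2/3
row 1: diag=8, rhs=9; c'=1/4, d'=9/8
row 2: denom=6−2·1/4=11/2; d'=(-66−2·9/8)/(11/2)=-273/22
row 3: denom=4−1·2/11=42/11; d'=(102−1·-273/22)/(42/11)=839/28
row 4: denom=8−1·11/42=325/42; d'=(-52−1·839/28)/(325/42)=-1377/130
back: M4=-1377/130
back: M3=839/28−11/42·-1377/130=2128/65
back: M2=-273/22−2/11·2128/65=-2387/130
back: M1=9/8−1/4·-2387/130=743/130
M: M0=0, M1=743/130, M2=-2387/130, M3=2128/65, M4=-1377/130, M5=0
seg 0: a=0, c=M0/2=0, d=(M1−M0)/(6·2)=743/1560, b=Δ0−h0·(2M0+M1)/6=-274/195
seg 1: a=1, c=M1/2=743/260, d=(M2−M1)/(6·2)=-313/156, b=Δ1−h1·(2M1+M2)/6=1681/390
seg 2: a=5, c=M2/2=-2387/260, d=(M3−M2)/(6·1)=511/60, b=Δ2−h2·(2M2+M3)/6=-3251/390
seg 3: a=-4, c=M3/2=1064/65, d=(M4−M3)/(6·1)=-5633/780, b=Δ3−h3·(2M3+M4)/6=-179/156
seg 4: a=4, c=M4/2=-1377/260, d=(M5−M4)/(6·3)=153/260, b=Δ4−h4·(2M4+M5)/6=3871/390
t_q=7/2 → seg 1, τ=3/2; S=1+1681/390·τ+743/260·τ²+-313/156·τ³=14817/2080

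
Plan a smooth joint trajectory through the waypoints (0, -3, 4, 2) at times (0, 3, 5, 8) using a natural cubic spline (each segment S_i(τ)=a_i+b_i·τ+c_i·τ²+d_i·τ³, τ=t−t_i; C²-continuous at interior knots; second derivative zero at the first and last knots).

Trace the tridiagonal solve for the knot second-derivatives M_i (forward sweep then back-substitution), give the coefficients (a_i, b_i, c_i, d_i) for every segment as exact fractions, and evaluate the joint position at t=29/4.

Δ: Δ0=-1, Δ1=7/2, Δ2=-2/3
row 1: diag=10, rhs=27; c'=1/5, d'=27/10
row 2: denom=10−2·1/5=48/5; d'=(-25−2·27/10)/(48/5)=-19/6
back: M2=-19/6
back: M1=27/10−1/5·-19/6=10/3
M: M0=0, M1=10/3, M2=-19/6, M3=0
seg 0: a=0, c=M0/2=0, d=(M1−M0)/(6·3)=5/27, b=Δ0−h0·(2M0+M1)/6=-8/3
seg 1: a=-3, c=M1/2=5/3, d=(M2−M1)/(6·2)=-13/24, b=Δ1−h1·(2M1+M2)/6=7/3
seg 2: a=4, c=M2/2=-19/12, d=(M3−M2)/(6·3)=19/108, b=Δ2−h2·(2M2+M3)/6=5/2
t_q=29/4 → seg 2, τ=9/4; S=4+5/2·τ+-19/12·τ²+19/108·τ³=925/256

  seg 0: a=0 b=-8/3 c=0 d=5/27
  seg 1: a=-3 b=7/3 c=5/3 d=-13/24
  seg 2: a=4 b=5/2 c=-19/12 d=19/108
S(29/4) = 925/256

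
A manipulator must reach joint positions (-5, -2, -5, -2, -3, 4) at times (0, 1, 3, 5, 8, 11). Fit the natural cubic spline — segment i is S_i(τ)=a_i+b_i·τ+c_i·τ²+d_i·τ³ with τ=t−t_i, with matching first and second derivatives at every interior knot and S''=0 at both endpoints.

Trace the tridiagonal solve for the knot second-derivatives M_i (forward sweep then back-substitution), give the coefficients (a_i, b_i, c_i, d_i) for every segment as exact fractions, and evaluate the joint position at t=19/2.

Δ: Δ0=3, Δ1=-3/2, Δ2=3/2, Δ3=-1/3, Δ4=7/3
row 1: diag=6, rhs=-27; c'=1/3, d'=-9/2
row 2: denom=8−2·1/3=22/3; d'=(18−2·-9/2)/(22/3)=81/22
row 3: denom=10−2·3/11=104/11; d'=(-11−2·81/22)/(104/11)=-101/52
row 4: denom=12−3·33/104=1149/104; d'=(16−3·-101/52)/(1149/104)=2270/1149
back: M4=2270/1149
back: M3=-101/52−33/104·2270/1149=-984/383
back: M2=81/22−3/11·-984/383=3357/766
back: M1=-9/2−1/3·3357/766=-2283/383
M: M0=0, M1=-2283/383, M2=3357/766, M3=-984/383, M4=2270/1149, M5=0
seg 0: a=-5, c=M0/2=0, d=(M1−M0)/(6·1)=-761/766, b=Δ0−h0·(2M0+M1)/6=3059/766
seg 1: a=-2, c=M1/2=-2283/766, d=(M2−M1)/(6·2)=2641/3064, b=Δ1−h1·(2M1+M2)/6=388/383
seg 2: a=-5, c=M2/2=3357/1532, d=(M3−M2)/(6·2)=-1775/3064, b=Δ2−h2·(2M2+M3)/6=-433/766
seg 3: a=-2, c=M3/2=-492/383, d=(M4−M3)/(6·3)=2611/10341, b=Δ3−h3·(2M3+M4)/6=478/383
seg 4: a=-3, c=M4/2=1135/1149, d=(M5−M4)/(6·3)=-1135/10341, b=Δ4−h4·(2M4+M5)/6=137/383
t_q=19/2 → seg 4, τ=3/2; S=-3+137/383·τ+1135/1149·τ²+-1135/10341·τ³=-1873/3064

  seg 0: a=-5 b=3059/766 c=0 d=-761/766
  seg 1: a=-2 b=388/383 c=-2283/766 d=2641/3064
  seg 2: a=-5 b=-433/766 c=3357/1532 d=-1775/3064
  seg 3: a=-2 b=478/383 c=-492/383 d=2611/10341
  seg 4: a=-3 b=137/383 c=1135/1149 d=-1135/10341
S(19/2) = -1873/3064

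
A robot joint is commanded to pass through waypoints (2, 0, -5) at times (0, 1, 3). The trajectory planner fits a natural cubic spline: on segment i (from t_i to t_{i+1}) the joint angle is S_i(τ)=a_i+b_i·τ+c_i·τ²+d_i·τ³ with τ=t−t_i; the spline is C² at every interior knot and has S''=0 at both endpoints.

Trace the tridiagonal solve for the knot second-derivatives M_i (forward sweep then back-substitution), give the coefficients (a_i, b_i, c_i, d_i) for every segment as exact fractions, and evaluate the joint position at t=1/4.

Δ: Δ0=-2, Δ1=-5/2
row 1: diag=6, rhs=-3; c'=1/3, d'=-1/2
back: M1=-1/2
M: M0=0, M1=-1/2, M2=0
seg 0: a=2, c=M0/2=0, d=(M1−M0)/(6·1)=-1/12, b=Δ0−h0·(2M0+M1)/6=-23/12
seg 1: a=0, c=M1/2=-1/4, d=(M2−M1)/(6·2)=1/24, b=Δ1−h1·(2M1+M2)/6=-13/6
t_q=1/4 → seg 0, τ=1/4; S=2+-23/12·τ+0·τ²+-1/12·τ³=389/256

  seg 0: a=2 b=-23/12 c=0 d=-1/12
  seg 1: a=0 b=-13/6 c=-1/4 d=1/24
S(1/4) = 389/256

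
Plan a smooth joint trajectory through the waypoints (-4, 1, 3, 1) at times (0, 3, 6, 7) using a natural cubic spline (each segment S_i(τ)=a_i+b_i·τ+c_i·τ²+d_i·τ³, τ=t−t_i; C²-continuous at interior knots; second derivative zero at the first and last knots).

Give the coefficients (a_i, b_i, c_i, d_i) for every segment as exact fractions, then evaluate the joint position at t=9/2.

Δ: Δ0=5/3, Δ1=2/3, Δ2=-2
row 1: diag=12, rhs=-6; c'=1/4, d'=-1/2
row 2: denom=8−3·1/4=29/4; d'=(-16−3·-1/2)/(29/4)=-2
back: M2=-2
back: M1=-1/2−1/4·-2=0
M: M0=0, M1=0, M2=-2, M3=0
seg 0: a=-4, c=M0/2=0, d=(M1−M0)/(6·3)=0, b=Δ0−h0·(2M0+M1)/6=5/3
seg 1: a=1, c=M1/2=0, d=(M2−M1)/(6·3)=-1/9, b=Δ1−h1·(2M1+M2)/6=5/3
seg 2: a=3, c=M2/2=-1, d=(M3−M2)/(6·1)=1/3, b=Δ2−h2·(2M2+M3)/6=-4/3
t_q=9/2 → seg 1, τ=3/2; S=1+5/3·τ+0·τ²+-1/9·τ³=25/8

  seg 0: a=-4 b=5/3 c=0 d=0
  seg 1: a=1 b=5/3 c=0 d=-1/9
  seg 2: a=3 b=-4/3 c=-1 d=1/3
S(9/2) = 25/8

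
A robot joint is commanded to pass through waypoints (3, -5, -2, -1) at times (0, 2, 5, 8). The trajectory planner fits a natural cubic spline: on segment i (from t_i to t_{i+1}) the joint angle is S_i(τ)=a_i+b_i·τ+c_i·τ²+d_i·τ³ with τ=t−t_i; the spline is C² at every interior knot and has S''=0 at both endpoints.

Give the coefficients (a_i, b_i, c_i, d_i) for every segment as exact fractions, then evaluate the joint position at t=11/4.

  seg 0: a=3 b=-568/111 c=0 d=31/111
  seg 1: a=-5 b=-196/111 c=62/37 d=-251/999
  seg 2: a=-2 b=167/111 c=-65/111 d=65/999
S(11/4) = -12995/2368

Δ: Δ0=-4, Δ1=1, Δ2=1/3
row 1: diag=10, rhs=30; c'=3/10, d'=3
row 2: denom=12−3·3/10=111/10; d'=(-4−3·3)/(111/10)=-130/111
back: M2=-130/111
back: M1=3−3/10·-130/111=124/37
M: M0=0, M1=124/37, M2=-130/111, M3=0
seg 0: a=3, c=M0/2=0, d=(M1−M0)/(6·2)=31/111, b=Δ0−h0·(2M0+M1)/6=-568/111
seg 1: a=-5, c=M1/2=62/37, d=(M2−M1)/(6·3)=-251/999, b=Δ1−h1·(2M1+M2)/6=-196/111
seg 2: a=-2, c=M2/2=-65/111, d=(M3−M2)/(6·3)=65/999, b=Δ2−h2·(2M2+M3)/6=167/111
t_q=11/4 → seg 1, τ=3/4; S=-5+-196/111·τ+62/37·τ²+-251/999·τ³=-12995/2368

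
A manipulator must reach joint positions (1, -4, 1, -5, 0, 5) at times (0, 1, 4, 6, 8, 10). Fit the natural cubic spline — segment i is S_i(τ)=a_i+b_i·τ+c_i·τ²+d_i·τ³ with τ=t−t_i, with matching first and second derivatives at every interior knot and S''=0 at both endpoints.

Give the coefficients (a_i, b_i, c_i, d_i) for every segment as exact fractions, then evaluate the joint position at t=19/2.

  seg 0: a=1 b=-2669/429 c=0 d=524/429
  seg 1: a=-4 b=-1097/429 c=524/143 d=-88/117
  seg 2: a=1 b=-29/33 c=-444/143 d=877/858
  seg 3: a=-5 b=-443/429 c=433/143 d=-2165/3432
  seg 4: a=0 b=3011/858 c=-433/572 d=433/3432
S(19/2) = 36485/9152

Δ: Δ0=-5, Δ1=5/3, Δ2=-3, Δ3=5/2, Δ4=5/2
row 1: diag=8, rhs=40; c'=3/8, d'=5
row 2: denom=10−3·3/8=71/8; d'=(-28−3·5)/(71/8)=-344/71
row 3: denom=8−2·16/71=536/71; d'=(33−2·-344/71)/(536/71)=3031/536
row 4: denom=8−2·71/268=1001/134; d'=(0−2·3031/536)/(1001/134)=-433/286
back: M4=-433/286
back: M3=3031/536−71/268·-433/286=866/143
back: M2=-344/71−16/71·866/143=-888/143
back: M1=5−3/8·-888/143=1048/143
M: M0=0, M1=1048/143, M2=-888/143, M3=866/143, M4=-433/286, M5=0
seg 0: a=1, c=M0/2=0, d=(M1−M0)/(6·1)=524/429, b=Δ0−h0·(2M0+M1)/6=-2669/429
seg 1: a=-4, c=M1/2=524/143, d=(M2−M1)/(6·3)=-88/117, b=Δ1−h1·(2M1+M2)/6=-1097/429
seg 2: a=1, c=M2/2=-444/143, d=(M3−M2)/(6·2)=877/858, b=Δ2−h2·(2M2+M3)/6=-29/33
seg 3: a=-5, c=M3/2=433/143, d=(M4−M3)/(6·2)=-2165/3432, b=Δ3−h3·(2M3+M4)/6=-443/429
seg 4: a=0, c=M4/2=-433/572, d=(M5−M4)/(6·2)=433/3432, b=Δ4−h4·(2M4+M5)/6=3011/858
t_q=19/2 → seg 4, τ=3/2; S=0+3011/858·τ+-433/572·τ²+433/3432·τ³=36485/9152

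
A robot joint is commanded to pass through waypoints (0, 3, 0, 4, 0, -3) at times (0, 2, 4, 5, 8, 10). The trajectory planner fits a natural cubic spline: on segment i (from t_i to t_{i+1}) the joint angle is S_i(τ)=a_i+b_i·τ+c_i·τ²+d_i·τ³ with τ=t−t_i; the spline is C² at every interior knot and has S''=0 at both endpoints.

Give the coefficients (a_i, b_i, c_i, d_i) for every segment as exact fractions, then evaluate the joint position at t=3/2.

  seg 0: a=0 b=13253/4566 c=0 d=-1601/4566
  seg 1: a=3 b=-5959/4566 c=-1601/761 d=9161/9132
  seg 2: a=0 b=10583/4566 c=5959/1522 d=-5098/2283
  seg 3: a=4 b=15749/4566 c=-4237/1522 d=2716/6849
  seg 4: a=0 b=-11629/4566 c=1195/1522 d=-1195/9132
S(3/2) = 38603/12176

Δ: Δ0=3/2, Δ1=-3/2, Δ2=4, Δ3=-4/3, Δ4=-3/2
row 1: diag=8, rhs=-18; c'=1/4, d'=-9/4
row 2: denom=6−2·1/4=11/2; d'=(33−2·-9/4)/(11/2)=75/11
row 3: denom=8−1·2/11=86/11; d'=(-32−1·75/11)/(86/11)=-427/86
row 4: denom=10−3·33/86=761/86; d'=(-1−3·-427/86)/(761/86)=1195/761
back: M4=1195/761
back: M3=-427/86−33/86·1195/761=-4237/761
back: M2=75/11−2/11·-4237/761=5959/761
back: M1=-9/4−1/4·5959/761=-3202/761
M: M0=0, M1=-3202/761, M2=5959/761, M3=-4237/761, M4=1195/761, M5=0
seg 0: a=0, c=M0/2=0, d=(M1−M0)/(6·2)=-1601/4566, b=Δ0−h0·(2M0+M1)/6=13253/4566
seg 1: a=3, c=M1/2=-1601/761, d=(M2−M1)/(6·2)=9161/9132, b=Δ1−h1·(2M1+M2)/6=-5959/4566
seg 2: a=0, c=M2/2=5959/1522, d=(M3−M2)/(6·1)=-5098/2283, b=Δ2−h2·(2M2+M3)/6=10583/4566
seg 3: a=4, c=M3/2=-4237/1522, d=(M4−M3)/(6·3)=2716/6849, b=Δ3−h3·(2M3+M4)/6=15749/4566
seg 4: a=0, c=M4/2=1195/1522, d=(M5−M4)/(6·2)=-1195/9132, b=Δ4−h4·(2M4+M5)/6=-11629/4566
t_q=3/2 → seg 0, τ=3/2; S=0+13253/4566·τ+0·τ²+-1601/4566·τ³=38603/12176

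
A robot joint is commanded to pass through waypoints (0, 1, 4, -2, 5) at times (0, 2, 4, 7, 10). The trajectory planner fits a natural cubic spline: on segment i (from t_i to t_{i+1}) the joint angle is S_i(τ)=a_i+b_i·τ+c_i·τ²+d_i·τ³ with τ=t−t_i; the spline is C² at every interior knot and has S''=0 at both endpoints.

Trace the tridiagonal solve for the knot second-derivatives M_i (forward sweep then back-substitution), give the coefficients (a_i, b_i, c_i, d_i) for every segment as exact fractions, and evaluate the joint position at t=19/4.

  seg 0: a=0 b=-11/420 c=0 d=221/1680
  seg 1: a=1 b=163/105 c=221/280 d=-137/336
  seg 2: a=4 b=-11/60 c=-58/35 d=265/756
  seg 3: a=-2 b=-139/210 c=629/420 d=-629/3780
S(19/4) = 27581/8960

Δ: Δ0=1/2, Δ1=3/2, Δ2=-2, Δ3=7/3
row 1: diag=8, rhs=6; c'=1/4, d'=3/4
row 2: denom=10−2·1/4=19/2; d'=(-21−2·3/4)/(19/2)=-45/19
row 3: denom=12−3·6/19=210/19; d'=(26−3·-45/19)/(210/19)=629/210
back: M3=629/210
back: M2=-45/19−6/19·629/210=-116/35
back: M1=3/4−1/4·-116/35=221/140
M: M0=0, M1=221/140, M2=-116/35, M3=629/210, M4=0
seg 0: a=0, c=M0/2=0, d=(M1−M0)/(6·2)=221/1680, b=Δ0−h0·(2M0+M1)/6=-11/420
seg 1: a=1, c=M1/2=221/280, d=(M2−M1)/(6·2)=-137/336, b=Δ1−h1·(2M1+M2)/6=163/105
seg 2: a=4, c=M2/2=-58/35, d=(M3−M2)/(6·3)=265/756, b=Δ2−h2·(2M2+M3)/6=-11/60
seg 3: a=-2, c=M3/2=629/420, d=(M4−M3)/(6·3)=-629/3780, b=Δ3−h3·(2M3+M4)/6=-139/210
t_q=19/4 → seg 2, τ=3/4; S=4+-11/60·τ+-58/35·τ²+265/756·τ³=27581/8960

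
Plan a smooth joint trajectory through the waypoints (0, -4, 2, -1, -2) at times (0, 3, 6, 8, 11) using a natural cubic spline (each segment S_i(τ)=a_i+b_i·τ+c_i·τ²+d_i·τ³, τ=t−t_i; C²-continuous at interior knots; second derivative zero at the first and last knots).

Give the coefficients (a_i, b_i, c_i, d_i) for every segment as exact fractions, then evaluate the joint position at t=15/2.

Δ: Δ0=-4/3, Δ1=2, Δ2=-3/2, Δ3=-1/3
row 1: diag=12, rhs=20; c'=1/4, d'=5/3
row 2: denom=10−3·1/4=37/4; d'=(-21−3·5/3)/(37/4)=-104/37
row 3: denom=10−2·8/37=354/37; d'=(7−2·-104/37)/(354/37)=467/354
back: M3=467/354
back: M2=-104/37−8/37·467/354=-548/177
back: M1=5/3−1/4·-548/177=144/59
M: M0=0, M1=144/59, M2=-548/177, M3=467/354, M4=0
seg 0: a=0, c=M0/2=0, d=(M1−M0)/(6·3)=8/59, b=Δ0−h0·(2M0+M1)/6=-452/177
seg 1: a=-4, c=M1/2=72/59, d=(M2−M1)/(6·3)=-490/1593, b=Δ1−h1·(2M1+M2)/6=196/177
seg 2: a=2, c=M2/2=-274/177, d=(M3−M2)/(6·2)=521/1416, b=Δ2−h2·(2M2+M3)/6=22/177
seg 3: a=-1, c=M3/2=467/708, d=(M4−M3)/(6·3)=-467/6372, b=Δ3−h3·(2M3+M4)/6=-195/118
t_q=15/2 → seg 2, τ=3/2; S=2+22/177·τ+-274/177·τ²+521/1416·τ³=-207/3776

  seg 0: a=0 b=-452/177 c=0 d=8/59
  seg 1: a=-4 b=196/177 c=72/59 d=-490/1593
  seg 2: a=2 b=22/177 c=-274/177 d=521/1416
  seg 3: a=-1 b=-195/118 c=467/708 d=-467/6372
S(15/2) = -207/3776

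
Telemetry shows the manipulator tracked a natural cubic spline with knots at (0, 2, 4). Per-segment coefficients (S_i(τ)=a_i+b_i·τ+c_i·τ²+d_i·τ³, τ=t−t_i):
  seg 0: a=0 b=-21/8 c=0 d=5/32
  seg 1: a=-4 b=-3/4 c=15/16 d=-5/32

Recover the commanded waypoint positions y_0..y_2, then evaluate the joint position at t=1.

y_0=0 y_1=-4 y_2=-3
S(1) = -79/32

y_0 = S_0(0) = a_0 = 0
y_1 = S_1(0) = a_1 = -4
y_2 = S_1(2) = -3
t_q=1 is in segment 0 (τ=1); S_0(τ)=-79/32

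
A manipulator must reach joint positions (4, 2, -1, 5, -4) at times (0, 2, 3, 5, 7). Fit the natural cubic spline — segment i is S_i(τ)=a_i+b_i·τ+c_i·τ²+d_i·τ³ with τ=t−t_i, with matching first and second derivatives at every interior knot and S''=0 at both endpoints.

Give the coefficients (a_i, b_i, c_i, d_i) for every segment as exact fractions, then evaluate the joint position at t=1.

  seg 0: a=4 b=23/128 c=0 d=-151/512
  seg 1: a=2 b=-215/64 c=-453/256 d=545/256
  seg 2: a=-1 b=-131/256 c=591/128 d=-1465/1024
  seg 3: a=5 b=101/128 c=-2031/512 d=677/1024
S(1) = 1989/512

Δ: Δ0=-1, Δ1=-3, Δ2=3, Δ3=-9/2
row 1: diag=6, rhs=-12; c'=1/6, d'=-2
row 2: denom=6−1·1/6=35/6; d'=(36−1·-2)/(35/6)=228/35
row 3: denom=8−2·12/35=256/35; d'=(-45−2·228/35)/(256/35)=-2031/256
back: M3=-2031/256
back: M2=228/35−12/35·-2031/256=591/64
back: M1=-2−1/6·591/64=-453/128
M: M0=0, M1=-453/128, M2=591/64, M3=-2031/256, M4=0
seg 0: a=4, c=M0/2=0, d=(M1−M0)/(6·2)=-151/512, b=Δ0−h0·(2M0+M1)/6=23/128
seg 1: a=2, c=M1/2=-453/256, d=(M2−M1)/(6·1)=545/256, b=Δ1−h1·(2M1+M2)/6=-215/64
seg 2: a=-1, c=M2/2=591/128, d=(M3−M2)/(6·2)=-1465/1024, b=Δ2−h2·(2M2+M3)/6=-131/256
seg 3: a=5, c=M3/2=-2031/512, d=(M4−M3)/(6·2)=677/1024, b=Δ3−h3·(2M3+M4)/6=101/128
t_q=1 → seg 0, τ=1; S=4+23/128·τ+0·τ²+-151/512·τ³=1989/512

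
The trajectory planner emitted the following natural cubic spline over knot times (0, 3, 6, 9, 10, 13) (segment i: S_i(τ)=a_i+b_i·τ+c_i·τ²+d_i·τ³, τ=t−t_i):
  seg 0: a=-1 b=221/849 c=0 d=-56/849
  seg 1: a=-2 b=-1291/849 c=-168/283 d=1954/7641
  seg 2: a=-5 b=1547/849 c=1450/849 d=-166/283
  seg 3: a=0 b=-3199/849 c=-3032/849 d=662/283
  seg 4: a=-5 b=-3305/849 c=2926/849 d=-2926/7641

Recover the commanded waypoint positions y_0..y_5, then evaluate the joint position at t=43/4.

y_0 = S_0(0) = a_0 = -1
y_1 = S_1(0) = a_1 = -2
y_2 = S_2(0) = a_2 = -5
y_3 = S_3(0) = a_3 = 0
y_4 = S_4(0) = a_4 = -5
y_5 = S_4(3) = 4
t_q=43/4 is in segment 4 (τ=3/4); S_4(τ)=-55627/9056

y_0=-1 y_1=-2 y_2=-5 y_3=0 y_4=-5 y_5=4
S(43/4) = -55627/9056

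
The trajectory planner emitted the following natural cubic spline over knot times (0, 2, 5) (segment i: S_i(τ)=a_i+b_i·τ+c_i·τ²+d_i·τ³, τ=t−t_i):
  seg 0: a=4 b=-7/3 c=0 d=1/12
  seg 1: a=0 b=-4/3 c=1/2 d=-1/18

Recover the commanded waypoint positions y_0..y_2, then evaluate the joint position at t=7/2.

y_0 = S_0(0) = a_0 = 4
y_1 = S_1(0) = a_1 = 0
y_2 = S_1(3) = -1
t_q=7/2 is in segment 1 (τ=3/2); S_1(τ)=-17/16

y_0=4 y_1=0 y_2=-1
S(7/2) = -17/16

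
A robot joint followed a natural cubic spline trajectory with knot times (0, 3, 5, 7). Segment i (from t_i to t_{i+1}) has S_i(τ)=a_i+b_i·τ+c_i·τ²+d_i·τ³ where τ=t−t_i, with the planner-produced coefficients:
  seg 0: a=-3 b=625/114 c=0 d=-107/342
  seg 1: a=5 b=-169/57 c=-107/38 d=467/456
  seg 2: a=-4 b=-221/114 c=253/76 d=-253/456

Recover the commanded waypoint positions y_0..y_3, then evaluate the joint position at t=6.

y_0 = S_0(0) = a_0 = -3
y_1 = S_1(0) = a_1 = 5
y_2 = S_2(0) = a_2 = -4
y_3 = S_2(2) = 1
t_q=6 is in segment 2 (τ=1); S_2(τ)=-481/152

y_0=-3 y_1=5 y_2=-4 y_3=1
S(6) = -481/152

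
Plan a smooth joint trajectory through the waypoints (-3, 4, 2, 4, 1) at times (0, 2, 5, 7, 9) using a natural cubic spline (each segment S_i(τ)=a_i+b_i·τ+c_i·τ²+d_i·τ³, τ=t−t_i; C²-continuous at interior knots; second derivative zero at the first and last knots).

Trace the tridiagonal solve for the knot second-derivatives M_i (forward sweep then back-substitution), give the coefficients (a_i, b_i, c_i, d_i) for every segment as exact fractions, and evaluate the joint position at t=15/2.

Δ: Δ0=7/2, Δ1=-2/3, Δ2=1, Δ3=-3/2
row 1: diag=10, rhs=-25; c'=3/10, d'=-5/2
row 2: denom=10−3·3/10=91/10; d'=(10−3·-5/2)/(91/10)=25/13
row 3: denom=8−2·20/91=688/91; d'=(-15−2·25/13)/(688/91)=-1715/688
back: M3=-1715/688
back: M2=25/13−20/91·-1715/688=425/172
back: M1=-5/2−3/10·425/172=-1115/344
M: M0=0, M1=-1115/344, M2=425/172, M3=-1715/688, M4=0
seg 0: a=-3, c=M0/2=0, d=(M1−M0)/(6·2)=-1115/4128, b=Δ0−h0·(2M0+M1)/6=4727/1032
seg 1: a=4, c=M1/2=-1115/688, d=(M2−M1)/(6·3)=655/2064, b=Δ1−h1·(2M1+M2)/6=691/516
seg 2: a=2, c=M2/2=425/344, d=(M3−M2)/(6·2)=-3415/8256, b=Δ2−h2·(2M2+M3)/6=379/2064
seg 3: a=4, c=M3/2=-1715/1376, d=(M4−M3)/(6·2)=1715/8256, b=Δ3−h3·(2M3+M4)/6=167/1032
t_q=15/2 → seg 3, τ=1/2; S=4+167/1032·τ+-1715/1376·τ²+1715/8256·τ³=83557/22016

  seg 0: a=-3 b=4727/1032 c=0 d=-1115/4128
  seg 1: a=4 b=691/516 c=-1115/688 d=655/2064
  seg 2: a=2 b=379/2064 c=425/344 d=-3415/8256
  seg 3: a=4 b=167/1032 c=-1715/1376 d=1715/8256
S(15/2) = 83557/22016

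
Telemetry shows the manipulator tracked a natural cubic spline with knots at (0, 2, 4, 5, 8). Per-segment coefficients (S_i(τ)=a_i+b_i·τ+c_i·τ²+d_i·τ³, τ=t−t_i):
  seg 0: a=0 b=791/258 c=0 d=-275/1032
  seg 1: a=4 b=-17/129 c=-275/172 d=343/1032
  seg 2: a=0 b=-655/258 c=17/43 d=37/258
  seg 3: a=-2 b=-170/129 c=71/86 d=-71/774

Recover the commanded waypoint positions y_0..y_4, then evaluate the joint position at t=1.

y_0=0 y_1=4 y_2=0 y_3=-2 y_4=-1
S(1) = 963/344

y_0 = S_0(0) = a_0 = 0
y_1 = S_1(0) = a_1 = 4
y_2 = S_2(0) = a_2 = 0
y_3 = S_3(0) = a_3 = -2
y_4 = S_3(3) = -1
t_q=1 is in segment 0 (τ=1); S_0(τ)=963/344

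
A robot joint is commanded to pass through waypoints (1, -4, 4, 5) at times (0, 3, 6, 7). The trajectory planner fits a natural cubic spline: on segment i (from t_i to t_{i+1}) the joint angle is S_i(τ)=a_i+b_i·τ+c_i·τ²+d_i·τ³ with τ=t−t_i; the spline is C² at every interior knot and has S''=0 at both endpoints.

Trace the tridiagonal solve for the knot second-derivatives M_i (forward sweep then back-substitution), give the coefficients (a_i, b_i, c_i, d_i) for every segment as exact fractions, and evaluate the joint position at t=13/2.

Δ: Δ0=-5/3, Δ1=8/3, Δ2=1
row 1: diag=12, rhs=26; c'=1/4, d'=13/6
row 2: denom=8−3·1/4=29/4; d'=(-10−3·13/6)/(29/4)=-66/29
back: M2=-66/29
back: M1=13/6−1/4·-66/29=238/87
M: M0=0, M1=238/87, M2=-66/29, M3=0
seg 0: a=1, c=M0/2=0, d=(M1−M0)/(6·3)=119/783, b=Δ0−h0·(2M0+M1)/6=-88/29
seg 1: a=-4, c=M1/2=119/87, d=(M2−M1)/(6·3)=-218/783, b=Δ1−h1·(2M1+M2)/6=31/29
seg 2: a=4, c=M2/2=-33/29, d=(M3−M2)/(6·1)=11/29, b=Δ2−h2·(2M2+M3)/6=51/29
t_q=13/2 → seg 2, τ=1/2; S=4+51/29·τ+-33/29·τ²+11/29·τ³=1077/232

  seg 0: a=1 b=-88/29 c=0 d=119/783
  seg 1: a=-4 b=31/29 c=119/87 d=-218/783
  seg 2: a=4 b=51/29 c=-33/29 d=11/29
S(13/2) = 1077/232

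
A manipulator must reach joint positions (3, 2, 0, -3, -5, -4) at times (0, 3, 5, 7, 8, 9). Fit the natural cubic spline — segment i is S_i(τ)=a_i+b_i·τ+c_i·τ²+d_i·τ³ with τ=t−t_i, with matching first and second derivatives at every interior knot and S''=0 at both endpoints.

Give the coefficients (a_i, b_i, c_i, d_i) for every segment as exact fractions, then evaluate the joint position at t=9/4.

  seg 0: a=3 b=-607/4764 c=0 d=-109/4764
  seg 1: a=2 b=-1775/2382 c=-327/1588 d=187/4764
  seg 2: a=0 b=-2615/2382 c=47/1588 d=-1099/9528
  seg 3: a=-3 b=-2815/1191 c=-263/397 d=1222/1191
  seg 4: a=-5 b=-727/1191 c=959/397 d=-959/1191
S(9/4) = 249273/101632

Δ: Δ0=-1/3, Δ1=-1, Δ2=-3/2, Δ3=-2, Δ4=1
row 1: diag=10, rhs=-4; c'=1/5, d'=-2/5
row 2: denom=8−2·1/5=38/5; d'=(-3−2·-2/5)/(38/5)=-11/38
row 3: denom=6−2·5/19=104/19; d'=(-3−2·-11/38)/(104/19)=-23/52
row 4: denom=4−1·19/104=397/104; d'=(18−1·-23/52)/(397/104)=1918/397
back: M4=1918/397
back: M3=-23/52−19/104·1918/397=-526/397
back: M2=-11/38−5/19·-526/397=47/794
back: M1=-2/5−1/5·47/794=-327/794
M: M0=0, M1=-327/794, M2=47/794, M3=-526/397, M4=1918/397, M5=0
seg 0: a=3, c=M0/2=0, d=(M1−M0)/(6·3)=-109/4764, b=Δ0−h0·(2M0+M1)/6=-607/4764
seg 1: a=2, c=M1/2=-327/1588, d=(M2−M1)/(6·2)=187/4764, b=Δ1−h1·(2M1+M2)/6=-1775/2382
seg 2: a=0, c=M2/2=47/1588, d=(M3−M2)/(6·2)=-1099/9528, b=Δ2−h2·(2M2+M3)/6=-2615/2382
seg 3: a=-3, c=M3/2=-263/397, d=(M4−M3)/(6·1)=1222/1191, b=Δ3−h3·(2M3+M4)/6=-2815/1191
seg 4: a=-5, c=M4/2=959/397, d=(M5−M4)/(6·1)=-959/1191, b=Δ4−h4·(2M4+M5)/6=-727/1191
t_q=9/4 → seg 0, τ=9/4; S=3+-607/4764·τ+0·τ²+-109/4764·τ³=249273/101632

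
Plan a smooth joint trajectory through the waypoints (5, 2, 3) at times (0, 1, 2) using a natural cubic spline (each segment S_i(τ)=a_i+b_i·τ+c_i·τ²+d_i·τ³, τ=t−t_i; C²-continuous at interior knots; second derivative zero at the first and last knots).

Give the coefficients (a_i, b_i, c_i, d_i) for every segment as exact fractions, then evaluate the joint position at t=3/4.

Δ: Δ0=-3, Δ1=1
row 1: diag=4, rhs=24; c'=1/4, d'=6
back: M1=6
M: M0=0, M1=6, M2=0
seg 0: a=5, c=M0/2=0, d=(M1−M0)/(6·1)=1, b=Δ0−h0·(2M0+M1)/6=-4
seg 1: a=2, c=M1/2=3, d=(M2−M1)/(6·1)=-1, b=Δ1−h1·(2M1+M2)/6=-1
t_q=3/4 → seg 0, τ=3/4; S=5+-4·τ+0·τ²+1·τ³=155/64

  seg 0: a=5 b=-4 c=0 d=1
  seg 1: a=2 b=-1 c=3 d=-1
S(3/4) = 155/64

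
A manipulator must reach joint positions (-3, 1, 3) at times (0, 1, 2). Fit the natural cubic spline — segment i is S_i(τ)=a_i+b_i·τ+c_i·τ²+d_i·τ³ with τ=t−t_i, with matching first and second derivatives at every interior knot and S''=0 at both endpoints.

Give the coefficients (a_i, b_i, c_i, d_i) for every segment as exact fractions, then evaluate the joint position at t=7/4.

Δ: Δ0=4, Δ1=2
row 1: diag=4, rhs=-12; c'=1/4, d'=-3
back: M1=-3
M: M0=0, M1=-3, M2=0
seg 0: a=-3, c=M0/2=0, d=(M1−M0)/(6·1)=-1/2, b=Δ0−h0·(2M0+M1)/6=9/2
seg 1: a=1, c=M1/2=-3/2, d=(M2−M1)/(6·1)=1/2, b=Δ1−h1·(2M1+M2)/6=3
t_q=7/4 → seg 1, τ=3/4; S=1+3·τ+-3/2·τ²+1/2·τ³=335/128

  seg 0: a=-3 b=9/2 c=0 d=-1/2
  seg 1: a=1 b=3 c=-3/2 d=1/2
S(7/4) = 335/128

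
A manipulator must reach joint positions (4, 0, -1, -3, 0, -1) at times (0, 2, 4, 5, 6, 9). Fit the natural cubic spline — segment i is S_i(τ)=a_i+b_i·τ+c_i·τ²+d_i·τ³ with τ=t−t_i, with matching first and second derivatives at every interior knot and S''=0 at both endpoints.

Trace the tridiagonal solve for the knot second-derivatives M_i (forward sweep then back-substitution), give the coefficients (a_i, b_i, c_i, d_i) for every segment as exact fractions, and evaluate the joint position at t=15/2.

  seg 0: a=4 b=-524/195 c=0 d=67/390
  seg 1: a=0 b=-122/195 c=67/65 d=-151/312
  seg 2: a=-1 b=-901/390 c=-487/260 d=131/60
  seg 3: a=-3 b=77/156 c=304/65 d=-1693/780
  seg 4: a=0 b=1301/390 c=-477/260 d=53/260
S(15/2) = 3253/2080

Δ: Δ0=-2, Δ1=-1/2, Δ2=-2, Δ3=3, Δ4=-1/3
row 1: diag=8, rhs=9; c'=1/4, d'=9/8
row 2: denom=6−2·1/4=11/2; d'=(-9−2·9/8)/(11/2)=-45/22
row 3: denom=4−1·2/11=42/11; d'=(30−1·-45/22)/(42/11)=235/28
row 4: denom=8−1·11/42=325/42; d'=(-20−1·235/28)/(325/42)=-477/130
back: M4=-477/130
back: M3=235/28−11/42·-477/130=608/65
back: M2=-45/22−2/11·608/65=-487/130
back: M1=9/8−1/4·-487/130=134/65
M: M0=0, M1=134/65, M2=-487/130, M3=608/65, M4=-477/130, M5=0
seg 0: a=4, c=M0/2=0, d=(M1−M0)/(6·2)=67/390, b=Δ0−h0·(2M0+M1)/6=-524/195
seg 1: a=0, c=M1/2=67/65, d=(M2−M1)/(6·2)=-151/312, b=Δ1−h1·(2M1+M2)/6=-122/195
seg 2: a=-1, c=M2/2=-487/260, d=(M3−M2)/(6·1)=131/60, b=Δ2−h2·(2M2+M3)/6=-901/390
seg 3: a=-3, c=M3/2=304/65, d=(M4−M3)/(6·1)=-1693/780, b=Δ3−h3·(2M3+M4)/6=77/156
seg 4: a=0, c=M4/2=-477/260, d=(M5−M4)/(6·3)=53/260, b=Δ4−h4·(2M4+M5)/6=1301/390
t_q=15/2 → seg 4, τ=3/2; S=0+1301/390·τ+-477/260·τ²+53/260·τ³=3253/2080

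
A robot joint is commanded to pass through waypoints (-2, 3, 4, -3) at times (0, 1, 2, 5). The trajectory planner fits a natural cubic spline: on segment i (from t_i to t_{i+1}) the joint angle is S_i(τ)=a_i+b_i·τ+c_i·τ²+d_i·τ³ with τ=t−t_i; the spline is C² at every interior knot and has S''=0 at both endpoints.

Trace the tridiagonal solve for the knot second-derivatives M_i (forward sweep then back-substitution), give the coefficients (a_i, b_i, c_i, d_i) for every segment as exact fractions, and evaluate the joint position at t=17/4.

Δ: Δ0=5, Δ1=1, Δ2=-7/3
row 1: diag=4, rhs=-24; c'=1/4, d'=-6
row 2: denom=8−1·1/4=31/4; d'=(-20−1·-6)/(31/4)=-56/31
back: M2=-56/31
back: M1=-6−1/4·-56/31=-172/31
M: M0=0, M1=-172/31, M2=-56/31, M3=0
seg 0: a=-2, c=M0/2=0, d=(M1−M0)/(6·1)=-86/93, b=Δ0−h0·(2M0+M1)/6=551/93
seg 1: a=3, c=M1/2=-86/31, d=(M2−M1)/(6·1)=58/93, b=Δ1−h1·(2M1+M2)/6=293/93
seg 2: a=4, c=M2/2=-28/31, d=(M3−M2)/(6·3)=28/279, b=Δ2−h2·(2M2+M3)/6=-49/93
t_q=17/4 → seg 2, τ=9/4; S=4+-49/93·τ+-28/31·τ²+28/279·τ³=-305/496

  seg 0: a=-2 b=551/93 c=0 d=-86/93
  seg 1: a=3 b=293/93 c=-86/31 d=58/93
  seg 2: a=4 b=-49/93 c=-28/31 d=28/279
S(17/4) = -305/496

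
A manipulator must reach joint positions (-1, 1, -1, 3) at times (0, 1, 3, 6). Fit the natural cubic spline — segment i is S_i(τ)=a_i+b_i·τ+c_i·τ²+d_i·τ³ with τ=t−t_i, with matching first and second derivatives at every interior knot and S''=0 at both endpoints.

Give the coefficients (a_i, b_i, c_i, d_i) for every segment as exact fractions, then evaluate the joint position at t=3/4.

  seg 0: a=-1 b=55/21 c=0 d=-13/21
  seg 1: a=1 b=16/21 c=-13/7 d=41/84
  seg 2: a=-1 b=-17/21 c=15/14 d=-5/42
S(3/4) = 45/64

Δ: Δ0=2, Δ1=-1, Δ2=4/3
row 1: diag=6, rhs=-18; c'=1/3, d'=-3
row 2: denom=10−2·1/3=28/3; d'=(14−2·-3)/(28/3)=15/7
back: M2=15/7
back: M1=-3−1/3·15/7=-26/7
M: M0=0, M1=-26/7, M2=15/7, M3=0
seg 0: a=-1, c=M0/2=0, d=(M1−M0)/(6·1)=-13/21, b=Δ0−h0·(2M0+M1)/6=55/21
seg 1: a=1, c=M1/2=-13/7, d=(M2−M1)/(6·2)=41/84, b=Δ1−h1·(2M1+M2)/6=16/21
seg 2: a=-1, c=M2/2=15/14, d=(M3−M2)/(6·3)=-5/42, b=Δ2−h2·(2M2+M3)/6=-17/21
t_q=3/4 → seg 0, τ=3/4; S=-1+55/21·τ+0·τ²+-13/21·τ³=45/64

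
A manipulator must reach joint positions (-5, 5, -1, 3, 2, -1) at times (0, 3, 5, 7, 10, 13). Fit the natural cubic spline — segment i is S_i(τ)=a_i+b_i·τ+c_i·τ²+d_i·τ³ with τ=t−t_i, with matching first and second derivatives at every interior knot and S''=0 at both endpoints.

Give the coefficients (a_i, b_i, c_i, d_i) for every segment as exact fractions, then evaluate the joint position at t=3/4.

  seg 0: a=-5 b=7687/1326 c=0 d=-121/442
  seg 1: a=5 b=-1057/663 c=-1089/442 d=2335/2652
  seg 2: a=-1 b=-586/663 c=623/221 d=-913/1326
  seg 3: a=3 b=1412/663 c=-290/221 d=977/5967
  seg 4: a=2 b=-877/663 c=107/663 d=-107/5967
S(3/4) = -21715/28288

Δ: Δ0=10/3, Δ1=-3, Δ2=2, Δ3=-1/3, Δ4=-1
row 1: diag=10, rhs=-38; c'=1/5, d'=-19/5
row 2: denom=8−2·1/5=38/5; d'=(30−2·-19/5)/(38/5)=94/19
row 3: denom=10−2·5/19=180/19; d'=(-14−2·94/19)/(180/19)=-227/90
row 4: denom=12−3·19/60=221/20; d'=(-4−3·-227/90)/(221/20)=214/663
back: M4=214/663
back: M3=-227/90−19/60·214/663=-580/221
back: M2=94/19−5/19·-580/221=1246/221
back: M1=-19/5−1/5·1246/221=-1089/221
M: M0=0, M1=-1089/221, M2=1246/221, M3=-580/221, M4=214/663, M5=0
seg 0: a=-5, c=M0/2=0, d=(M1−M0)/(6·3)=-121/442, b=Δ0−h0·(2M0+M1)/6=7687/1326
seg 1: a=5, c=M1/2=-1089/442, d=(M2−M1)/(6·2)=2335/2652, b=Δ1−h1·(2M1+M2)/6=-1057/663
seg 2: a=-1, c=M2/2=623/221, d=(M3−M2)/(6·2)=-913/1326, b=Δ2−h2·(2M2+M3)/6=-586/663
seg 3: a=3, c=M3/2=-290/221, d=(M4−M3)/(6·3)=977/5967, b=Δ3−h3·(2M3+M4)/6=1412/663
seg 4: a=2, c=M4/2=107/663, d=(M5−M4)/(6·3)=-107/5967, b=Δ4−h4·(2M4+M5)/6=-877/663
t_q=3/4 → seg 0, τ=3/4; S=-5+7687/1326·τ+0·τ²+-121/442·τ³=-21715/28288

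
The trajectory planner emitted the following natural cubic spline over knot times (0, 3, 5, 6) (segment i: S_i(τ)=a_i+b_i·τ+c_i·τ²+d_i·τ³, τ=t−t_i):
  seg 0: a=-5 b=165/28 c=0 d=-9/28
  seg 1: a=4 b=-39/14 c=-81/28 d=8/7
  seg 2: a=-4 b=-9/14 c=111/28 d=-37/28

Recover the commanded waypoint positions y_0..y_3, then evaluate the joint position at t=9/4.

y_0=-5 y_1=4 y_2=-4 y_3=-2
S(9/4) = 1177/256

y_0 = S_0(0) = a_0 = -5
y_1 = S_1(0) = a_1 = 4
y_2 = S_2(0) = a_2 = -4
y_3 = S_2(1) = -2
t_q=9/4 is in segment 0 (τ=9/4); S_0(τ)=1177/256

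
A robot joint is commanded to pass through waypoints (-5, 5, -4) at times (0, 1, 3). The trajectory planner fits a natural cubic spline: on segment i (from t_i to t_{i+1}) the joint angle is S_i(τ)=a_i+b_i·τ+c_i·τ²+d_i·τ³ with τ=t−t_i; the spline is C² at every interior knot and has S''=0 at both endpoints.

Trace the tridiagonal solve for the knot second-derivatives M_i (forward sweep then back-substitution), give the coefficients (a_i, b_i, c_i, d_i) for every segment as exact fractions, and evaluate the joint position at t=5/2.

Δ: Δ0=10, Δ1=-9/2
row 1: diag=6, rhs=-87; c'=1/3, d'=-29/2
back: M1=-29/2
M: M0=0, M1=-29/2, M2=0
seg 0: a=-5, c=M0/2=0, d=(M1−M0)/(6·1)=-29/12, b=Δ0−h0·(2M0+M1)/6=149/12
seg 1: a=5, c=M1/2=-29/4, d=(M2−M1)/(6·2)=29/24, b=Δ1−h1·(2M1+M2)/6=31/6
t_q=5/2 → seg 1, τ=3/2; S=5+31/6·τ+-29/4·τ²+29/24·τ³=33/64

  seg 0: a=-5 b=149/12 c=0 d=-29/12
  seg 1: a=5 b=31/6 c=-29/4 d=29/24
S(5/2) = 33/64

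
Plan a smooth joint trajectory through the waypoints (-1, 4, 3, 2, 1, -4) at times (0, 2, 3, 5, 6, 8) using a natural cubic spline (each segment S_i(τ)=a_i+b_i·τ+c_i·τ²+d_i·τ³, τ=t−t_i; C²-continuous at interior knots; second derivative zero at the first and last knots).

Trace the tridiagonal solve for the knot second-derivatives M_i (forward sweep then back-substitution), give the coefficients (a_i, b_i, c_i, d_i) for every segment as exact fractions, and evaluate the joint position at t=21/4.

Δ: Δ0=5/2, Δ1=-1, Δ2=-1/2, Δ3=-1, Δ4=-5/2
row 1: diag=6, rhs=-21; c'=1/6, d'=-7/2
row 2: denom=6−1·1/6=35/6; d'=(3−1·-7/2)/(35/6)=39/35
row 3: denom=6−2·12/35=186/35; d'=(-3−2·39/35)/(186/35)=-61/62
row 4: denom=6−1·35/186=1081/186; d'=(-9−1·-61/62)/(1081/186)=-1491/1081
back: M4=-1491/1081
back: M3=-61/62−35/186·-1491/1081=-783/1081
back: M2=39/35−12/35·-783/1081=1473/1081
back: M1=-7/2−1/6·1473/1081=-4029/1081
M: M0=0, M1=-4029/1081, M2=1473/1081, M3=-783/1081, M4=-1491/1081, M5=0
seg 0: a=-1, c=M0/2=0, d=(M1−M0)/(6·2)=-1343/4324, b=Δ0−h0·(2M0+M1)/6=8091/2162
seg 1: a=4, c=M1/2=-4029/2162, d=(M2−M1)/(6·1)=917/1081, b=Δ1−h1·(2M1+M2)/6=33/2162
seg 2: a=3, c=M2/2=1473/2162, d=(M3−M2)/(6·2)=-4/23, b=Δ2−h2·(2M2+M3)/6=-2523/2162
seg 3: a=2, c=M3/2=-783/2162, d=(M4−M3)/(6·1)=-118/1081, b=Δ3−h3·(2M3+M4)/6=-1143/2162
seg 4: a=1, c=M4/2=-1491/2162, d=(M5−M4)/(6·2)=497/4324, b=Δ4−h4·(2M4+M5)/6=-3417/2162
t_q=21/4 → seg 3, τ=1/4; S=2+-1143/2162·τ+-783/2162·τ²+-118/1081·τ³=31885/17296

  seg 0: a=-1 b=8091/2162 c=0 d=-1343/4324
  seg 1: a=4 b=33/2162 c=-4029/2162 d=917/1081
  seg 2: a=3 b=-2523/2162 c=1473/2162 d=-4/23
  seg 3: a=2 b=-1143/2162 c=-783/2162 d=-118/1081
  seg 4: a=1 b=-3417/2162 c=-1491/2162 d=497/4324
S(21/4) = 31885/17296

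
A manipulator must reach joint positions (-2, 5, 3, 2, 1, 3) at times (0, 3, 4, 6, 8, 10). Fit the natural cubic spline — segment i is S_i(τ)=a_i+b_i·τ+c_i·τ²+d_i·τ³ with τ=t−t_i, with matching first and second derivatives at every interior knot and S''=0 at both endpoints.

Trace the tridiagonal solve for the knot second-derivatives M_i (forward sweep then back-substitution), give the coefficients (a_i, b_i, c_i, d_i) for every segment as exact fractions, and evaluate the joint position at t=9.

Δ: Δ0=7/3, Δ1=-2, Δ2=-1/2, Δ3=-1/2, Δ4=1
row 1: diag=8, rhs=-26; c'=1/8, d'=-13/4
row 2: denom=6−1·1/8=47/8; d'=(9−1·-13/4)/(47/8)=98/47
row 3: denom=8−2·16/47=344/47; d'=(0−2·98/47)/(344/47)=-49/86
row 4: denom=8−2·47/172=641/86; d'=(9−2·-49/86)/(641/86)=872/641
back: M4=872/641
back: M3=-49/86−47/172·872/641=-1207/1282
back: M2=98/47−16/47·-1207/1282=1542/641
back: M1=-13/4−1/8·1542/641=-2276/641
M: M0=0, M1=-2276/641, M2=1542/641, M3=-1207/1282, M4=872/641, M5=0
seg 0: a=-2, c=M0/2=0, d=(M1−M0)/(6·3)=-1138/5769, b=Δ0−h0·(2M0+M1)/6=7901/1923
seg 1: a=5, c=M1/2=-1138/641, d=(M2−M1)/(6·1)=1909/1923, b=Δ1−h1·(2M1+M2)/6=-2341/1923
seg 2: a=3, c=M2/2=771/641, d=(M3−M2)/(6·2)=-4291/15384, b=Δ2−h2·(2M2+M3)/6=-3442/1923
seg 3: a=2, c=M3/2=-1207/2564, d=(M4−M3)/(6·2)=2951/15384, b=Δ3−h3·(2M3+M4)/6=-1253/3846
seg 4: a=1, c=M4/2=436/641, d=(M5−M4)/(6·2)=-218/1923, b=Δ4−h4·(2M4+M5)/6=179/1923
t_q=9 → seg 4, τ=1; S=1+179/1923·τ+436/641·τ²+-218/1923·τ³=1064/641

  seg 0: a=-2 b=7901/1923 c=0 d=-1138/5769
  seg 1: a=5 b=-2341/1923 c=-1138/641 d=1909/1923
  seg 2: a=3 b=-3442/1923 c=771/641 d=-4291/15384
  seg 3: a=2 b=-1253/3846 c=-1207/2564 d=2951/15384
  seg 4: a=1 b=179/1923 c=436/641 d=-218/1923
S(9) = 1064/641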